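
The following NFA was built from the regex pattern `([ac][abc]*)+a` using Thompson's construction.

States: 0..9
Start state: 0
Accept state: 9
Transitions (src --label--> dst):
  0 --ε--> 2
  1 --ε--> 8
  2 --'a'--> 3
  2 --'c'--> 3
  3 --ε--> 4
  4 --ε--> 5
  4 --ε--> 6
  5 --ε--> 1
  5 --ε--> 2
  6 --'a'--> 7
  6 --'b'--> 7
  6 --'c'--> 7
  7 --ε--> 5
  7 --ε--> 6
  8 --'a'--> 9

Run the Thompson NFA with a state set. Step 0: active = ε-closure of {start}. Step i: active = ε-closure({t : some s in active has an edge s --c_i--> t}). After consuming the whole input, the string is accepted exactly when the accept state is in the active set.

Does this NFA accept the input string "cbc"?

Answer: REJECT

Derivation:
initial (ε-close {0}): {0,2}
'c' @ 1: {1,2,3,4,5,6,8}
'b' @ 2: {1,2,5,6,7,8}
'c' @ 3: {1,2,3,4,5,6,7,8}
after full input: {1,2,3,4,5,6,7,8}  (accept=9 not in)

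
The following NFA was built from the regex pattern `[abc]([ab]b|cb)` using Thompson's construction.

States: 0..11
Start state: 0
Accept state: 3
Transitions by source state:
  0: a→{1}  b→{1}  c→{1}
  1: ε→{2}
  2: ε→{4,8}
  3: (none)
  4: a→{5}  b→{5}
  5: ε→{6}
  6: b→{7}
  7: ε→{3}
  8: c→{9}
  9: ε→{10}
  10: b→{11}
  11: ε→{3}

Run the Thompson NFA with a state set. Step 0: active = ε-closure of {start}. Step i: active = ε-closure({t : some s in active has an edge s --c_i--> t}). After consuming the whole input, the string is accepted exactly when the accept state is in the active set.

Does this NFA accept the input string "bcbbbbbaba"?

S₀ = ε-closure({0}) = {0}
'b' @ 1: {1,2,4,8}
'c' @ 2: {9,10}
'b' @ 3: {3,11}  [accepting]
'b' @ 4: {}  — dead — no transitions
rest 'bbbaba' ignored (set empty)
end set {} — state 3 not in

Answer: REJECT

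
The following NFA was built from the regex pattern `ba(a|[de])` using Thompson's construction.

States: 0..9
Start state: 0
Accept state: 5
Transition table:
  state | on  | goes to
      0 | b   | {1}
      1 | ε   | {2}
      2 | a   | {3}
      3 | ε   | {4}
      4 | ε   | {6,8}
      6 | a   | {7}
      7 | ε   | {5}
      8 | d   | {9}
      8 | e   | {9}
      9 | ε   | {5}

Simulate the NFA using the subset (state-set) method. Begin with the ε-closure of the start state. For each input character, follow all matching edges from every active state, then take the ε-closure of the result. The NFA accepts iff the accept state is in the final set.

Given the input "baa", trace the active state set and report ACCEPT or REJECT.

Answer: ACCEPT

Trace:
S₀ = ε-closure({0}) = {0}
'b' @ 1: {1,2}
'a' @ 2: {3,4,6,8}
'a' @ 3: {5,7}  (accept∈set)
after full input: {5,7}  (accept=5 in)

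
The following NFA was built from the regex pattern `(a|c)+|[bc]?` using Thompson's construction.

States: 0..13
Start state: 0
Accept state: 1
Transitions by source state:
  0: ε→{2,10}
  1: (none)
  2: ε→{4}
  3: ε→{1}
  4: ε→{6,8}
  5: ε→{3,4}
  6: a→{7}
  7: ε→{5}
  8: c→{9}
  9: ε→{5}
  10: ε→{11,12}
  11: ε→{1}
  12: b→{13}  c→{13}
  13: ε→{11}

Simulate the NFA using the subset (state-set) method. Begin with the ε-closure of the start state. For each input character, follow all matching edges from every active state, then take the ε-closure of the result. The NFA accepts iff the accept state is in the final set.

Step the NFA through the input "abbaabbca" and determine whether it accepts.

initial (ε-close {0}): {0,1,2,4,6,8,10,11,12}
'a' @ 1: {1,3,4,5,6,7,8}  (accept∈set)
'b' @ 2: {}  — dead — no transitions
rest 'baabbca' ignored (set empty)
final: {}; accept 1 not in set

Answer: REJECT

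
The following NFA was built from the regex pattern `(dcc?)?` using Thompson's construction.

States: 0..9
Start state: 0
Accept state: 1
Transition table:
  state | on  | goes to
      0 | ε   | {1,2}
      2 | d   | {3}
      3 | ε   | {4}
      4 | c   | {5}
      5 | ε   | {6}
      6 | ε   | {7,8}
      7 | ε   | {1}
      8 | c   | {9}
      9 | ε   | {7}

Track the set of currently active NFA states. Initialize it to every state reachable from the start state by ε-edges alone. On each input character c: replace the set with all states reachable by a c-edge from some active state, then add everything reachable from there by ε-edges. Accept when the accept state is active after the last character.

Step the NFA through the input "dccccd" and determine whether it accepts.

start: ε-closure({0}) = {0,1,2}
'd' @ 1: {3,4}
'c' @ 2: {1,5,6,7,8}  [accepting]
'c' @ 3: {1,7,9}  [accepting]
'c' @ 4: {}  — no active states
rest 'cd' ignored (set empty)
end set {} — state 1 not in

Answer: REJECT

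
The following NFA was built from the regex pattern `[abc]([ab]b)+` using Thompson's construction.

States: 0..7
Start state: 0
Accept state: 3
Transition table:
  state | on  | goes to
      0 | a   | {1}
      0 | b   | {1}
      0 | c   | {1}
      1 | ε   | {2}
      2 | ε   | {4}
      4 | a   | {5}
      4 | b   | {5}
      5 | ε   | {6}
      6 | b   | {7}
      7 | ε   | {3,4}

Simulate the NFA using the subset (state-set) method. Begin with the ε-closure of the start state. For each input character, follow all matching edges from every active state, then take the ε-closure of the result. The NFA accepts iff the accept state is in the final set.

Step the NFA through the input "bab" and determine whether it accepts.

initial (ε-close {0}): {0}
'b' @ 1: {1,2,4}
'a' @ 2: {5,6}
'b' @ 3: {3,4,7}  (accept∈set)
end set {3,4,7} — state 3 in

Answer: ACCEPT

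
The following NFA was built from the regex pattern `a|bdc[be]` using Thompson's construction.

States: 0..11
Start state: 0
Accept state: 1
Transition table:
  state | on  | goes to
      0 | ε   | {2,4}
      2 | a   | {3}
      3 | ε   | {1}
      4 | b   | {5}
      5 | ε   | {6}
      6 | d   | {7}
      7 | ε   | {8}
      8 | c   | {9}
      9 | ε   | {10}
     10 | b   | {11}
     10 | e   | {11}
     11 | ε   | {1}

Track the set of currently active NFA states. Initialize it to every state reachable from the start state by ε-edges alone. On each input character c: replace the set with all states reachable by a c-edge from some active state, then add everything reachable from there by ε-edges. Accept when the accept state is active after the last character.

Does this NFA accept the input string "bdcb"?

Answer: ACCEPT

Trace:
initial (ε-close {0}): {0,2,4}
'b' @ 1: {5,6}
'd' @ 2: {7,8}
'c' @ 3: {9,10}
'b' @ 4: {1,11}  ✓accept
final: {1,11}; accept 1 in set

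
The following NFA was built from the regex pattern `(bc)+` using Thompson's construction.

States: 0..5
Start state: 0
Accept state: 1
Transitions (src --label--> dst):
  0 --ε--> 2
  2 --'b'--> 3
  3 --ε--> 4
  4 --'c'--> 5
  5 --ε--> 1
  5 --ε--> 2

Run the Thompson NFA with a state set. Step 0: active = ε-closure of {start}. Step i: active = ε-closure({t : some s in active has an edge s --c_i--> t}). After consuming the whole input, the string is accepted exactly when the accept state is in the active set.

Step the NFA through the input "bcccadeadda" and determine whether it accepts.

Answer: REJECT

Steps:
S₀ = ε-closure({0}) = {0,2}
'b' @ 1: {3,4}
'c' @ 2: {1,2,5}  (accept∈set)
'c' @ 3: {}  — dead — no transitions
rest 'cadeadda' ignored (set empty)
end set {} — state 1 not in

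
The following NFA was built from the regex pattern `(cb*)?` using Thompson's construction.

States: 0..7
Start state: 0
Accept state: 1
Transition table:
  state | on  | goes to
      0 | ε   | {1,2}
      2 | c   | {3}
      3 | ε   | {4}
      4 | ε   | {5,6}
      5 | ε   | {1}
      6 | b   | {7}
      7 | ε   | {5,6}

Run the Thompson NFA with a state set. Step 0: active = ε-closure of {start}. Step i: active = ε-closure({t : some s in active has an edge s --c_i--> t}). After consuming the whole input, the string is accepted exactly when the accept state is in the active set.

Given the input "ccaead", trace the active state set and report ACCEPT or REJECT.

Answer: REJECT

Derivation:
start: ε-closure({0}) = {0,1,2}
'c' @ 1: {1,3,4,5,6}  (accept∈set)
'c' @ 2: {}  — no active states
rest 'aead' ignored (set empty)
final: {}; accept 1 not in set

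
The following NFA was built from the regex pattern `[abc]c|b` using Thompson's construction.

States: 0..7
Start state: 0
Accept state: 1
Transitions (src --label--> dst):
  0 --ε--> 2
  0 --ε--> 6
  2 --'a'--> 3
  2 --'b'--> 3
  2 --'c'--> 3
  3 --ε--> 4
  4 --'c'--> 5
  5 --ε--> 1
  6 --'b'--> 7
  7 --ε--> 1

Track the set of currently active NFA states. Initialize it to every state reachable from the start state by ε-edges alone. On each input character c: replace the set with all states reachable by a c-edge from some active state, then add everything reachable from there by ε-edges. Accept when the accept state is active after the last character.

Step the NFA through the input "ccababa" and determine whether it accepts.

initial (ε-close {0}): {0,2,6}
'c' @ 1: {3,4}
'c' @ 2: {1,5}  (accept∈set)
'a' @ 3: {}  — state set empty
rest 'baba' ignored (set empty)
end set {} — state 1 not in

Answer: REJECT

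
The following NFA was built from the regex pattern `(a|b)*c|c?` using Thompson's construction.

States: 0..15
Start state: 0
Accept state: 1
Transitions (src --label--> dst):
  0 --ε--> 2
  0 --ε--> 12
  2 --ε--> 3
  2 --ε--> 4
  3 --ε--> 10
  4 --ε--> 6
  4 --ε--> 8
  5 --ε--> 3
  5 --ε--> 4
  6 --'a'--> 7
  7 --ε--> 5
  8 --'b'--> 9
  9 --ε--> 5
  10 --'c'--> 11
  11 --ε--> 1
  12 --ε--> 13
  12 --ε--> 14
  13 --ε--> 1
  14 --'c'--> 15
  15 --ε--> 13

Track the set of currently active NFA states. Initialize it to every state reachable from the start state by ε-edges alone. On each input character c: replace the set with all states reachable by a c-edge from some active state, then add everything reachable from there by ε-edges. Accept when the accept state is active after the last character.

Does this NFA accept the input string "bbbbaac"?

Answer: ACCEPT

Trace:
S₀ = ε-closure({0}) = {0,1,2,3,4,6,8,10,12,13,14}
'b' @ 1: {3,4,5,6,8,9,10}
'b' @ 2: {3,4,5,6,8,9,10}
'b' @ 3: {3,4,5,6,8,9,10}
'b' @ 4: {3,4,5,6,8,9,10}
'a' @ 5: {3,4,5,6,7,8,10}
'a' @ 6: {3,4,5,6,7,8,10}
'c' @ 7: {1,11}  ✓accept
end set {1,11} — state 1 in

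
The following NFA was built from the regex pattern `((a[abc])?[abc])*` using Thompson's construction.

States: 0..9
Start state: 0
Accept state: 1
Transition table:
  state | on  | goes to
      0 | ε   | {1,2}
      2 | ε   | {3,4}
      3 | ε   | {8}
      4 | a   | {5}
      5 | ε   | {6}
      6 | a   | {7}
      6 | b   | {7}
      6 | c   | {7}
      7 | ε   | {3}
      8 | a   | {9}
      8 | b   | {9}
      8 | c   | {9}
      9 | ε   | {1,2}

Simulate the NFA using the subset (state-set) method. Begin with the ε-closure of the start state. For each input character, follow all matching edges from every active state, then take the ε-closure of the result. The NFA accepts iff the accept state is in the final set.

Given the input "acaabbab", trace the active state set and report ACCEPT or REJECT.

S₀ = ε-closure({0}) = {0,1,2,3,4,8}
'a' @ 1: {1,2,3,4,5,6,8,9}  [accepting]
'c' @ 2: {1,2,3,4,7,8,9}  [accepting]
'a' @ 3: {1,2,3,4,5,6,8,9}  [accepting]
'a' @ 4: {1,2,3,4,5,6,7,8,9}  [accepting]
'b' @ 5: {1,2,3,4,7,8,9}  [accepting]
'b' @ 6: {1,2,3,4,8,9}  [accepting]
'a' @ 7: {1,2,3,4,5,6,8,9}  [accepting]
'b' @ 8: {1,2,3,4,7,8,9}  [accepting]
final: {1,2,3,4,7,8,9}; accept 1 in set

Answer: ACCEPT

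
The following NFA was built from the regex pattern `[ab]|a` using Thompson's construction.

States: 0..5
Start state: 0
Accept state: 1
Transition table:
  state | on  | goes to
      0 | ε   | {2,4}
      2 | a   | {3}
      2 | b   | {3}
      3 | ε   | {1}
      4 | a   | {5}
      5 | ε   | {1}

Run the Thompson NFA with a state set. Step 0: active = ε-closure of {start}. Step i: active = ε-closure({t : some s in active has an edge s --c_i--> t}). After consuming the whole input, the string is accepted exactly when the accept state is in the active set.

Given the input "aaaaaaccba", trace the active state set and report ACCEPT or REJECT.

Answer: REJECT

Derivation:
S₀ = ε-closure({0}) = {0,2,4}
'a' @ 1: {1,3,5}  [accepting]
'a' @ 2: {}  — dead — no transitions
rest 'aaaaccba' ignored (set empty)
final: {}; accept 1 not in set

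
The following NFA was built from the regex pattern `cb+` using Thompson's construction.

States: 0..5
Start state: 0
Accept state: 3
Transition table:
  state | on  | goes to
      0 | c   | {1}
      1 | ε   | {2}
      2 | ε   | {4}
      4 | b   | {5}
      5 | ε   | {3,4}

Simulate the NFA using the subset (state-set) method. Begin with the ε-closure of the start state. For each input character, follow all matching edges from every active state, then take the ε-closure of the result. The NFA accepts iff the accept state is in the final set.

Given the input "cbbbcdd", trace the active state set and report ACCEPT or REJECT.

Answer: REJECT

Derivation:
start: ε-closure({0}) = {0}
'c' @ 1: {1,2,4}
'b' @ 2: {3,4,5}  (accept∈set)
'b' @ 3: {3,4,5}  (accept∈set)
'b' @ 4: {3,4,5}  (accept∈set)
'c' @ 5: {}  — dead — no transitions
rest 'dd' ignored (set empty)
end set {} — state 3 not in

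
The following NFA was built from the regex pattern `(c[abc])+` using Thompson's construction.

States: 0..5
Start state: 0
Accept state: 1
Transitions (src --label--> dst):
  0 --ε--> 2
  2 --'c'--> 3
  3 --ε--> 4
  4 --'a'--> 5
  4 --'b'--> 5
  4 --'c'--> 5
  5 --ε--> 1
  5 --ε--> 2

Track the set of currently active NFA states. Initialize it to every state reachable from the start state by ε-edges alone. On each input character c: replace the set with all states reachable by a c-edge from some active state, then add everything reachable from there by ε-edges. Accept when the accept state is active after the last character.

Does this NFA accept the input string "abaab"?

Answer: REJECT

Derivation:
start: ε-closure({0}) = {0,2}
'a' @ 1: {}  — no active states
rest 'baab' ignored (set empty)
after full input: {}  (accept=1 not in)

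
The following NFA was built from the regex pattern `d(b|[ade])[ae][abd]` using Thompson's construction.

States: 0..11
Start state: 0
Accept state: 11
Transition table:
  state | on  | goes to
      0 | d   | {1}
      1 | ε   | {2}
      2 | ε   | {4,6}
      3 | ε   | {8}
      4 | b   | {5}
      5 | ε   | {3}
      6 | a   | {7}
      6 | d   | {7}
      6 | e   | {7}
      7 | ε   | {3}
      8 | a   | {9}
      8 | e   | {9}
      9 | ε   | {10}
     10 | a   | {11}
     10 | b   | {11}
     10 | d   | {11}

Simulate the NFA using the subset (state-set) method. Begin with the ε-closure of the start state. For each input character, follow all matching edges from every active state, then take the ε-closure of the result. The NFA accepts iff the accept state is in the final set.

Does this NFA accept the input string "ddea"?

start: ε-closure({0}) = {0}
'd' @ 1: {1,2,4,6}
'd' @ 2: {3,7,8}
'e' @ 3: {9,10}
'a' @ 4: {11}  [accepting]
after full input: {11}  (accept=11 in)

Answer: ACCEPT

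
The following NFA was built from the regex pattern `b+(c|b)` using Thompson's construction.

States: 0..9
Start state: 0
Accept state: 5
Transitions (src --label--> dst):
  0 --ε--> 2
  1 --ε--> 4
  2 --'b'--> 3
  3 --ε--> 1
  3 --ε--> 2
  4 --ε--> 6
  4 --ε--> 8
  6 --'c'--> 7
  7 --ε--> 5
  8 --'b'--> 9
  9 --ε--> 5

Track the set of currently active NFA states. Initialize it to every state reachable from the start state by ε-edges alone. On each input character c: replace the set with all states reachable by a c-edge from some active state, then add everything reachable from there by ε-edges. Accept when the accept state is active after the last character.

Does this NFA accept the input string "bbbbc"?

S₀ = ε-closure({0}) = {0,2}
'b' @ 1: {1,2,3,4,6,8}
'b' @ 2: {1,2,3,4,5,6,8,9}  (accept∈set)
'b' @ 3: {1,2,3,4,5,6,8,9}  (accept∈set)
'b' @ 4: {1,2,3,4,5,6,8,9}  (accept∈set)
'c' @ 5: {5,7}  (accept∈set)
after full input: {5,7}  (accept=5 in)

Answer: ACCEPT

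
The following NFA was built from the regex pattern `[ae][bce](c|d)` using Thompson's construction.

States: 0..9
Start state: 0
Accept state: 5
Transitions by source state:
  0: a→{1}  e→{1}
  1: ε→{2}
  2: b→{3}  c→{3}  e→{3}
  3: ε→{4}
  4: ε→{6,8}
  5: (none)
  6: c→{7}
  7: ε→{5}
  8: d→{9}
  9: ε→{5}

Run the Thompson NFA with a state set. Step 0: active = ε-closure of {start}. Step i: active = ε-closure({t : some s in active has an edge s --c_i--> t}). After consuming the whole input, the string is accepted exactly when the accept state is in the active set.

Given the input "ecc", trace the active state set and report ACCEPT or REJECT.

initial (ε-close {0}): {0}
'e' @ 1: {1,2}
'c' @ 2: {3,4,6,8}
'c' @ 3: {5,7}  [accepting]
end set {5,7} — state 5 in

Answer: ACCEPT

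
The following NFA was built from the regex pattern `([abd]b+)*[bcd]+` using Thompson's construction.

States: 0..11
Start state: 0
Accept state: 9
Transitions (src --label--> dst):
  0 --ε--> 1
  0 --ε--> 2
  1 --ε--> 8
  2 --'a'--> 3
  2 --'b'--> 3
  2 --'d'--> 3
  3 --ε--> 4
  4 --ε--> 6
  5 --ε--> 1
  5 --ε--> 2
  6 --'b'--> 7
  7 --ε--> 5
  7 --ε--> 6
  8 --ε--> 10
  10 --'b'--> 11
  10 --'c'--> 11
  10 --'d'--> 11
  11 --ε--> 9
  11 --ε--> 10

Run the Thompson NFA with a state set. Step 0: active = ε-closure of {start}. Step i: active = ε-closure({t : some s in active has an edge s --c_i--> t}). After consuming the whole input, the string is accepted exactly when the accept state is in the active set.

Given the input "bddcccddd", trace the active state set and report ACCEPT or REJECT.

S₀ = ε-closure({0}) = {0,1,2,8,10}
'b' @ 1: {3,4,6,9,10,11}  [accepting]
'd' @ 2: {9,10,11}  [accepting]
'd' @ 3: {9,10,11}  [accepting]
'c' @ 4: {9,10,11}  [accepting]
'c' @ 5: {9,10,11}  [accepting]
'c' @ 6: {9,10,11}  [accepting]
'd' @ 7: {9,10,11}  [accepting]
'd' @ 8: {9,10,11}  [accepting]
'd' @ 9: {9,10,11}  [accepting]
after full input: {9,10,11}  (accept=9 in)

Answer: ACCEPT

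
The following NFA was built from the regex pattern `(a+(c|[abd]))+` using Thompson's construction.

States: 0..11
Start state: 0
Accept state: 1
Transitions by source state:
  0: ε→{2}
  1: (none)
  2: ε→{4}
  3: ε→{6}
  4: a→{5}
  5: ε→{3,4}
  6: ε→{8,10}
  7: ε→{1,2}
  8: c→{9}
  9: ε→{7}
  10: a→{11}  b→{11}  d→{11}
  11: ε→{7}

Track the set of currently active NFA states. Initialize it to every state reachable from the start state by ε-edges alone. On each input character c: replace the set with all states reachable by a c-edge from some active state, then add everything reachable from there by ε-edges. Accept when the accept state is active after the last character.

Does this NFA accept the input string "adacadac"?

S₀ = ε-closure({0}) = {0,2,4}
'a' @ 1: {3,4,5,6,8,10}
'd' @ 2: {1,2,4,7,11}  ✓accept
'a' @ 3: {3,4,5,6,8,10}
'c' @ 4: {1,2,4,7,9}  ✓accept
'a' @ 5: {3,4,5,6,8,10}
'd' @ 6: {1,2,4,7,11}  ✓accept
'a' @ 7: {3,4,5,6,8,10}
'c' @ 8: {1,2,4,7,9}  ✓accept
end set {1,2,4,7,9} — state 1 in

Answer: ACCEPT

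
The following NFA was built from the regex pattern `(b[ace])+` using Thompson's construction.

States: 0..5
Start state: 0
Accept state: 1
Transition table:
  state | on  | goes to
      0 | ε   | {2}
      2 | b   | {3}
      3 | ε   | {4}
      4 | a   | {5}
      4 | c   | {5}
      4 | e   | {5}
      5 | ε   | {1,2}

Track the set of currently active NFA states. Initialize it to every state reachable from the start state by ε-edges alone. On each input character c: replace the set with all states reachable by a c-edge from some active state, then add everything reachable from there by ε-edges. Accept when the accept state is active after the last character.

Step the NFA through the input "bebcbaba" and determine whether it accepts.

Answer: ACCEPT

Derivation:
start: ε-closure({0}) = {0,2}
'b' @ 1: {3,4}
'e' @ 2: {1,2,5}  (accept∈set)
'b' @ 3: {3,4}
'c' @ 4: {1,2,5}  (accept∈set)
'b' @ 5: {3,4}
'a' @ 6: {1,2,5}  (accept∈set)
'b' @ 7: {3,4}
'a' @ 8: {1,2,5}  (accept∈set)
after full input: {1,2,5}  (accept=1 in)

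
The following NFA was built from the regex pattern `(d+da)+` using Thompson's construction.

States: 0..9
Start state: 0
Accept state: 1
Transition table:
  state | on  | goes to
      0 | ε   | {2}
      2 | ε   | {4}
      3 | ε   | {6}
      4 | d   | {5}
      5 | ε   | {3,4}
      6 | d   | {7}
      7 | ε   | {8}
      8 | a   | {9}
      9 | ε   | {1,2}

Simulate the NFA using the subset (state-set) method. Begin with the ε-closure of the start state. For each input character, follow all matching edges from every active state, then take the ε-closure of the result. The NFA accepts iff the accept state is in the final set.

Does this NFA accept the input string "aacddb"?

initial (ε-close {0}): {0,2,4}
'a' @ 1: {}  — no active states
rest 'acddb' ignored (set empty)
final: {}; accept 1 not in set

Answer: REJECT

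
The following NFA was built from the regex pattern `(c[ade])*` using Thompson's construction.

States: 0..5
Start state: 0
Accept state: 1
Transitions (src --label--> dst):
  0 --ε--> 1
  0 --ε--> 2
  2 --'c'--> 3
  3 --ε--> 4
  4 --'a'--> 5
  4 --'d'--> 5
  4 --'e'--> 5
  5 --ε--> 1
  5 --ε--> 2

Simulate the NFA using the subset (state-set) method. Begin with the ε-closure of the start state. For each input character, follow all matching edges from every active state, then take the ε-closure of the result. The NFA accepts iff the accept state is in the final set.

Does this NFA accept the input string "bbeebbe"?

Answer: REJECT

Derivation:
S₀ = ε-closure({0}) = {0,1,2}
'b' @ 1: {}  — no active states
rest 'beebbe' ignored (set empty)
final: {}; accept 1 not in set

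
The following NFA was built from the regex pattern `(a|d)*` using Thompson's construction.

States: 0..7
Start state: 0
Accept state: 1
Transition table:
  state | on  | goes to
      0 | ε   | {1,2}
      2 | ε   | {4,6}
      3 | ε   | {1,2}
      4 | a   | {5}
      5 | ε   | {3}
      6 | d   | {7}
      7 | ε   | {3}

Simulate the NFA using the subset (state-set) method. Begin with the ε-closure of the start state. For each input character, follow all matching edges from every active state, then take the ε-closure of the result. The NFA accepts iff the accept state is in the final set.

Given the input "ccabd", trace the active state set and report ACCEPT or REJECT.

Answer: REJECT

Derivation:
start: ε-closure({0}) = {0,1,2,4,6}
'c' @ 1: {}  — no active states
rest 'cabd' ignored (set empty)
end set {} — state 1 not in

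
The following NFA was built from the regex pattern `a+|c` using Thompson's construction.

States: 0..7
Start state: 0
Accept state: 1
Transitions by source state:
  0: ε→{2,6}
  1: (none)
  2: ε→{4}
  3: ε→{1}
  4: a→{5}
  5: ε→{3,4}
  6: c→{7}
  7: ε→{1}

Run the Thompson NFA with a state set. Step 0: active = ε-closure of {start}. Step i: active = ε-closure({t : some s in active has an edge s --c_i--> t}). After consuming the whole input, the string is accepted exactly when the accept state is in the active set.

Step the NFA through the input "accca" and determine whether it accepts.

S₀ = ε-closure({0}) = {0,2,4,6}
'a' @ 1: {1,3,4,5}  (accept∈set)
'c' @ 2: {}  — dead — no transitions
rest 'cca' ignored (set empty)
after full input: {}  (accept=1 not in)

Answer: REJECT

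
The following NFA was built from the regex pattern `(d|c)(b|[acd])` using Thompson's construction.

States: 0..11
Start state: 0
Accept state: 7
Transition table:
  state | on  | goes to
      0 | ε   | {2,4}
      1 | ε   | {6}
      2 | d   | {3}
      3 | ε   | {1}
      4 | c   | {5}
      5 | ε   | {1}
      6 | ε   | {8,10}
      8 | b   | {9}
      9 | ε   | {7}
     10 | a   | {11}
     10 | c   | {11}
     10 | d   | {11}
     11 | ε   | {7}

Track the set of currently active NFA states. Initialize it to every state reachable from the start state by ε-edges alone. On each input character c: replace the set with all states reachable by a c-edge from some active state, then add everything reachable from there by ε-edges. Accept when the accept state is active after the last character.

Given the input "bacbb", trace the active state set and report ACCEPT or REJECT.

Answer: REJECT

Derivation:
initial (ε-close {0}): {0,2,4}
'b' @ 1: {}  — dead — no transitions
rest 'acbb' ignored (set empty)
final: {}; accept 7 not in set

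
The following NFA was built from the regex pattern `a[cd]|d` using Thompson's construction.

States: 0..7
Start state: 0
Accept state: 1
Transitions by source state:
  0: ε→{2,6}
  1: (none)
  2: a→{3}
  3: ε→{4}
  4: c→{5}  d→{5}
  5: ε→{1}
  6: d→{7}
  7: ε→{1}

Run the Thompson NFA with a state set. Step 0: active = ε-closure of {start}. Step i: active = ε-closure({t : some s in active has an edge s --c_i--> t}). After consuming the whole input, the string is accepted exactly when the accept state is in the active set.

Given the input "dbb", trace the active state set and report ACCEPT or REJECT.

Answer: REJECT

Derivation:
start: ε-closure({0}) = {0,2,6}
'd' @ 1: {1,7}  (accept∈set)
'b' @ 2: {}  — state set empty
rest 'b' ignored (set empty)
end set {} — state 1 not in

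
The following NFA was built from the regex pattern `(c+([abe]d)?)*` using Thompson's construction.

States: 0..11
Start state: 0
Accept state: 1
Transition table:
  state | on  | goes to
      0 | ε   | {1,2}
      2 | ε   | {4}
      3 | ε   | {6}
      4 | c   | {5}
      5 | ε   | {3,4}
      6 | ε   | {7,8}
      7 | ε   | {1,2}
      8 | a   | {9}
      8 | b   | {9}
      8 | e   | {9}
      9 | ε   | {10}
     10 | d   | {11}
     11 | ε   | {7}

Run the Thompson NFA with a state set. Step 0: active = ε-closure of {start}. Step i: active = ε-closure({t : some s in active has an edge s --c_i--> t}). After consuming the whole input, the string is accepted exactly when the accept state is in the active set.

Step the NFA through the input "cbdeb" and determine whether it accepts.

Answer: REJECT

Derivation:
start: ε-closure({0}) = {0,1,2,4}
'c' @ 1: {1,2,3,4,5,6,7,8}  [accepting]
'b' @ 2: {9,10}
'd' @ 3: {1,2,4,7,11}  [accepting]
'e' @ 4: {}  — state set empty
rest 'b' ignored (set empty)
end set {} — state 1 not in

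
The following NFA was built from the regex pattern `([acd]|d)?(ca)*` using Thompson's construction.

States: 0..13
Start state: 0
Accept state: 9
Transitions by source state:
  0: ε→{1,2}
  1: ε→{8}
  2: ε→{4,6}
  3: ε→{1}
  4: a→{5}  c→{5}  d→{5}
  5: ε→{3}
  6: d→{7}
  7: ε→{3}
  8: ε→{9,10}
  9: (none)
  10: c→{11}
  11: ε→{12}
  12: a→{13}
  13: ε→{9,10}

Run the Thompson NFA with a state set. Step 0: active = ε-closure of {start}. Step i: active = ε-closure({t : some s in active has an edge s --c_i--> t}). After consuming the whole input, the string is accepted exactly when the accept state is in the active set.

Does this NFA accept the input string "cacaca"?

Answer: ACCEPT

Steps:
start: ε-closure({0}) = {0,1,2,4,6,8,9,10}
'c' @ 1: {1,3,5,8,9,10,11,12}  (accept∈set)
'a' @ 2: {9,10,13}  (accept∈set)
'c' @ 3: {11,12}
'a' @ 4: {9,10,13}  (accept∈set)
'c' @ 5: {11,12}
'a' @ 6: {9,10,13}  (accept∈set)
after full input: {9,10,13}  (accept=9 in)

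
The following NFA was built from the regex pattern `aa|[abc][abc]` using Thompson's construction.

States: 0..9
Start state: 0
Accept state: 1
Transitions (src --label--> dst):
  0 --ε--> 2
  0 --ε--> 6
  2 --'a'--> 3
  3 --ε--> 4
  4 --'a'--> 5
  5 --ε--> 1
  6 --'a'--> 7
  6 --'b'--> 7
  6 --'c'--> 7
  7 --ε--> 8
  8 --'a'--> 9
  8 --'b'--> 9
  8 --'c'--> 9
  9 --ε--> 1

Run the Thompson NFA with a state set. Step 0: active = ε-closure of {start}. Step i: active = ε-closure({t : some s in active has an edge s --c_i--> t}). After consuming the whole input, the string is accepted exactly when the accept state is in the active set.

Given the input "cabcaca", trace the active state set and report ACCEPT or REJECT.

initial (ε-close {0}): {0,2,6}
'c' @ 1: {7,8}
'a' @ 2: {1,9}  [accepting]
'b' @ 3: {}  — state set empty
rest 'caca' ignored (set empty)
end set {} — state 1 not in

Answer: REJECT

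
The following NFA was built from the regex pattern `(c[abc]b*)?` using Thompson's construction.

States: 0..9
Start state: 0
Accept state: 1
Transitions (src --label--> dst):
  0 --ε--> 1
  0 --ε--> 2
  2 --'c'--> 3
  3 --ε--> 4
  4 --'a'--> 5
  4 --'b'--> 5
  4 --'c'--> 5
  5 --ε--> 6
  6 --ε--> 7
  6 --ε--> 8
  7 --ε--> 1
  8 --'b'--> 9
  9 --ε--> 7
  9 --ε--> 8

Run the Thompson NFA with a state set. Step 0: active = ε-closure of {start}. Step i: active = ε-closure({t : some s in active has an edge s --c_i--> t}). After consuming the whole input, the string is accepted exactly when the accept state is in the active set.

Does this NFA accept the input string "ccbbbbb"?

Answer: ACCEPT

Derivation:
S₀ = ε-closure({0}) = {0,1,2}
'c' @ 1: {3,4}
'c' @ 2: {1,5,6,7,8}  ✓accept
'b' @ 3: {1,7,8,9}  ✓accept
'b' @ 4: {1,7,8,9}  ✓accept
'b' @ 5: {1,7,8,9}  ✓accept
'b' @ 6: {1,7,8,9}  ✓accept
'b' @ 7: {1,7,8,9}  ✓accept
after full input: {1,7,8,9}  (accept=1 in)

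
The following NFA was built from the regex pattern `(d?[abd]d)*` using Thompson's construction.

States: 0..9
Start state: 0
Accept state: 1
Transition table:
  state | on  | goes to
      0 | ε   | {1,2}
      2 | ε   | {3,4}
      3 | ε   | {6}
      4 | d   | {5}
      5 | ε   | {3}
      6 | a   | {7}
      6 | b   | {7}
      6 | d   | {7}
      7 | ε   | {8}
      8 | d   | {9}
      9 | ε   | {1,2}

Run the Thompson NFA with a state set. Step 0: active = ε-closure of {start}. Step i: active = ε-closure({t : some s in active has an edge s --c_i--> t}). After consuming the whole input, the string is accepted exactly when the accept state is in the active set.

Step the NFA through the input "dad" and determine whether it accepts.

start: ε-closure({0}) = {0,1,2,3,4,6}
'd' @ 1: {3,5,6,7,8}
'a' @ 2: {7,8}
'd' @ 3: {1,2,3,4,6,9}  ✓accept
end set {1,2,3,4,6,9} — state 1 in

Answer: ACCEPT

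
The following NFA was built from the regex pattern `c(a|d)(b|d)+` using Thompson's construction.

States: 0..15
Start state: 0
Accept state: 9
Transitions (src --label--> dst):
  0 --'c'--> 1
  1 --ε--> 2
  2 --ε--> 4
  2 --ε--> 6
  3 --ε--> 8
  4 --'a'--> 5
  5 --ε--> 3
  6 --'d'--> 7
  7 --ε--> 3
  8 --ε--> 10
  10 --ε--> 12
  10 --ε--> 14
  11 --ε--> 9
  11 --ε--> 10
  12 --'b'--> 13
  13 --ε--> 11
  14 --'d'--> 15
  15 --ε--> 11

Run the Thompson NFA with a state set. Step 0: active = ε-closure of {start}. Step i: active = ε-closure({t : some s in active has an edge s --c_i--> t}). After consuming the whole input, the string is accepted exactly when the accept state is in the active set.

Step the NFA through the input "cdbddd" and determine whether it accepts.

Answer: ACCEPT

Derivation:
start: ε-closure({0}) = {0}
'c' @ 1: {1,2,4,6}
'd' @ 2: {3,7,8,10,12,14}
'b' @ 3: {9,10,11,12,13,14}  (accept∈set)
'd' @ 4: {9,10,11,12,14,15}  (accept∈set)
'd' @ 5: {9,10,11,12,14,15}  (accept∈set)
'd' @ 6: {9,10,11,12,14,15}  (accept∈set)
final: {9,10,11,12,14,15}; accept 9 in set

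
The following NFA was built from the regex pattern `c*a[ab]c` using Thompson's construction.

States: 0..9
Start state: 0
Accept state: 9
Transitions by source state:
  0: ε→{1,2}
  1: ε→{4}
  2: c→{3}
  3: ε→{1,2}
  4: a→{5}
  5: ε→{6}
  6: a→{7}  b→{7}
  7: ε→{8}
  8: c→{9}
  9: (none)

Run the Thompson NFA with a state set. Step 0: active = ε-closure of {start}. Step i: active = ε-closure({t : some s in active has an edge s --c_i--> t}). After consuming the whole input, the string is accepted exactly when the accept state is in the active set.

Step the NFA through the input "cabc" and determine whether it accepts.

Answer: ACCEPT

Trace:
S₀ = ε-closure({0}) = {0,1,2,4}
'c' @ 1: {1,2,3,4}
'a' @ 2: {5,6}
'b' @ 3: {7,8}
'c' @ 4: {9}  [accepting]
after full input: {9}  (accept=9 in)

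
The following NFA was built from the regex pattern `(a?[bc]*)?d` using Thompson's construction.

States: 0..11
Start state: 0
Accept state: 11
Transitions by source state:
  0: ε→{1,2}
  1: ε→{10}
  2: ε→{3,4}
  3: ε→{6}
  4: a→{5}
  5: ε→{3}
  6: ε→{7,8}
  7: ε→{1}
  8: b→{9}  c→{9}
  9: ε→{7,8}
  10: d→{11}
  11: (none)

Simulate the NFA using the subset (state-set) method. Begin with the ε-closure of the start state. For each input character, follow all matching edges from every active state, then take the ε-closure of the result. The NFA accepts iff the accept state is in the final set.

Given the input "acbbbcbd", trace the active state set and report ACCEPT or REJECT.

initial (ε-close {0}): {0,1,2,3,4,6,7,8,10}
'a' @ 1: {1,3,5,6,7,8,10}
'c' @ 2: {1,7,8,9,10}
'b' @ 3: {1,7,8,9,10}
'b' @ 4: {1,7,8,9,10}
'b' @ 5: {1,7,8,9,10}
'c' @ 6: {1,7,8,9,10}
'b' @ 7: {1,7,8,9,10}
'd' @ 8: {11}  (accept∈set)
after full input: {11}  (accept=11 in)

Answer: ACCEPT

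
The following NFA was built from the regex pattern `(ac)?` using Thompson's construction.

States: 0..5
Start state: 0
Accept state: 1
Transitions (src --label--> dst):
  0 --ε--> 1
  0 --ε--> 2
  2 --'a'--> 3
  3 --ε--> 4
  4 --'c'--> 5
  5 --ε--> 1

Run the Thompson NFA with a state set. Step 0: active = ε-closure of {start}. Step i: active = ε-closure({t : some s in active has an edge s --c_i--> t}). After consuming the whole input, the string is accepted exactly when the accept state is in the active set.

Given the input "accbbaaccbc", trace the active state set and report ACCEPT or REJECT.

start: ε-closure({0}) = {0,1,2}
'a' @ 1: {3,4}
'c' @ 2: {1,5}  ✓accept
'c' @ 3: {}  — dead — no transitions
rest 'bbaaccbc' ignored (set empty)
after full input: {}  (accept=1 not in)

Answer: REJECT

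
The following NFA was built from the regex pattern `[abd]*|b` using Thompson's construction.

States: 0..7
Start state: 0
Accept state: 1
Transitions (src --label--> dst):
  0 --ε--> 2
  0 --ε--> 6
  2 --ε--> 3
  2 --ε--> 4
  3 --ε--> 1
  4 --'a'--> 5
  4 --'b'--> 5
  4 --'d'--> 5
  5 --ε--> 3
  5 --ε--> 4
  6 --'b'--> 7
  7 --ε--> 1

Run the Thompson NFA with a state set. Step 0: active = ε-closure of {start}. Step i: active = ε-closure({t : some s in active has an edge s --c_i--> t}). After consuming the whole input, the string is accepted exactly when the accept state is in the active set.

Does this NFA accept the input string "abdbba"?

S₀ = ε-closure({0}) = {0,1,2,3,4,6}
'a' @ 1: {1,3,4,5}  ✓accept
'b' @ 2: {1,3,4,5}  ✓accept
'd' @ 3: {1,3,4,5}  ✓accept
'b' @ 4: {1,3,4,5}  ✓accept
'b' @ 5: {1,3,4,5}  ✓accept
'a' @ 6: {1,3,4,5}  ✓accept
final: {1,3,4,5}; accept 1 in set

Answer: ACCEPT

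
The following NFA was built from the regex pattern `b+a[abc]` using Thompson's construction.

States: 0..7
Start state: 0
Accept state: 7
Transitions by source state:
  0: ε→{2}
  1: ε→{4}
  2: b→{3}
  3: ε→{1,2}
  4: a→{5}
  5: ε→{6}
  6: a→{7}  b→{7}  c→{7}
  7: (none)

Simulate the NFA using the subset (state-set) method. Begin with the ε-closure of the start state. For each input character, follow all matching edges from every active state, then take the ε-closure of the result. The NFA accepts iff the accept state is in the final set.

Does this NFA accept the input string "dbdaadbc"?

initial (ε-close {0}): {0,2}
'd' @ 1: {}  — state set empty
rest 'bdaadbc' ignored (set empty)
final: {}; accept 7 not in set

Answer: REJECT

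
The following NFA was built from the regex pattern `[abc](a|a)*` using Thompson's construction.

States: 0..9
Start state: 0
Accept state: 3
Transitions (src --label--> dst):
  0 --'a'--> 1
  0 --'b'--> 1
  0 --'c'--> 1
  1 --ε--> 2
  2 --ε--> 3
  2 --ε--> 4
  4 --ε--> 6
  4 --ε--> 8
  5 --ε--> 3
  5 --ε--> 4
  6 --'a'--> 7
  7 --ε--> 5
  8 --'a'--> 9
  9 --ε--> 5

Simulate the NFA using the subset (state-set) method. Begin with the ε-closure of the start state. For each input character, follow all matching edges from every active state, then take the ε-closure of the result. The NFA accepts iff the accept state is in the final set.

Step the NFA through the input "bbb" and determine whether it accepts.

Answer: REJECT

Trace:
initial (ε-close {0}): {0}
'b' @ 1: {1,2,3,4,6,8}  (accept∈set)
'b' @ 2: {}  — no active states
rest 'b' ignored (set empty)
end set {} — state 3 not in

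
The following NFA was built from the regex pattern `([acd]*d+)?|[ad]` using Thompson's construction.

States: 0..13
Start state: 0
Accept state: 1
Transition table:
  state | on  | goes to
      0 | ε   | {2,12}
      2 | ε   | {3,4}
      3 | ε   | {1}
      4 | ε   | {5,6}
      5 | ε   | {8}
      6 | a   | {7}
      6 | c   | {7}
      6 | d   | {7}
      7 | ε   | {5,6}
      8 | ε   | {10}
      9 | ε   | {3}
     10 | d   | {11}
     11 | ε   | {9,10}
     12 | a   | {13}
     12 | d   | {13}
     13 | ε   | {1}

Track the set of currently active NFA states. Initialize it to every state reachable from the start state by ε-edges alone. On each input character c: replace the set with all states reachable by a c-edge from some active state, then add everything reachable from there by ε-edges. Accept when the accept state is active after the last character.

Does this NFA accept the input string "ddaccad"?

Answer: ACCEPT

Steps:
S₀ = ε-closure({0}) = {0,1,2,3,4,5,6,8,10,12}
'd' @ 1: {1,3,5,6,7,8,9,10,11,13}  ✓accept
'd' @ 2: {1,3,5,6,7,8,9,10,11}  ✓accept
'a' @ 3: {5,6,7,8,10}
'c' @ 4: {5,6,7,8,10}
'c' @ 5: {5,6,7,8,10}
'a' @ 6: {5,6,7,8,10}
'd' @ 7: {1,3,5,6,7,8,9,10,11}  ✓accept
final: {1,3,5,6,7,8,9,10,11}; accept 1 in set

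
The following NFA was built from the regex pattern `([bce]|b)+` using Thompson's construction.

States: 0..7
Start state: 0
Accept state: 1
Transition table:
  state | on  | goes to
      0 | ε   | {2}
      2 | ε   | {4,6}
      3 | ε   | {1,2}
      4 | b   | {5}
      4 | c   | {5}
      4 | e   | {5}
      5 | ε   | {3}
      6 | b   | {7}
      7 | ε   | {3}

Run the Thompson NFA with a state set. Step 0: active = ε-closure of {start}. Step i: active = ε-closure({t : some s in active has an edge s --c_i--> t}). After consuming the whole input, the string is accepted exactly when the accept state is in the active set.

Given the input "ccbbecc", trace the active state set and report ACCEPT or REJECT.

Answer: ACCEPT

Trace:
S₀ = ε-closure({0}) = {0,2,4,6}
'c' @ 1: {1,2,3,4,5,6}  (accept∈set)
'c' @ 2: {1,2,3,4,5,6}  (accept∈set)
'b' @ 3: {1,2,3,4,5,6,7}  (accept∈set)
'b' @ 4: {1,2,3,4,5,6,7}  (accept∈set)
'e' @ 5: {1,2,3,4,5,6}  (accept∈set)
'c' @ 6: {1,2,3,4,5,6}  (accept∈set)
'c' @ 7: {1,2,3,4,5,6}  (accept∈set)
after full input: {1,2,3,4,5,6}  (accept=1 in)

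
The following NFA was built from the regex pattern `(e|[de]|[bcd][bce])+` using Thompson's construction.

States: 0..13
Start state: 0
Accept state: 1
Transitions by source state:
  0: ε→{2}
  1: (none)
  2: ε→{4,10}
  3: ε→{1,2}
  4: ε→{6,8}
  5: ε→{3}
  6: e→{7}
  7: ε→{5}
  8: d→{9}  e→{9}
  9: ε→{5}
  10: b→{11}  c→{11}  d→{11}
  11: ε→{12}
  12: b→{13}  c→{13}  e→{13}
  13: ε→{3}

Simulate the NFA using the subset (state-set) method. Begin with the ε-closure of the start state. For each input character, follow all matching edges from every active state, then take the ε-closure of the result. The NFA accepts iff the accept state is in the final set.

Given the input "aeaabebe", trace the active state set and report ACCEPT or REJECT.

Answer: REJECT

Trace:
S₀ = ε-closure({0}) = {0,2,4,6,8,10}
'a' @ 1: {}  — dead — no transitions
rest 'eaabebe' ignored (set empty)
after full input: {}  (accept=1 not in)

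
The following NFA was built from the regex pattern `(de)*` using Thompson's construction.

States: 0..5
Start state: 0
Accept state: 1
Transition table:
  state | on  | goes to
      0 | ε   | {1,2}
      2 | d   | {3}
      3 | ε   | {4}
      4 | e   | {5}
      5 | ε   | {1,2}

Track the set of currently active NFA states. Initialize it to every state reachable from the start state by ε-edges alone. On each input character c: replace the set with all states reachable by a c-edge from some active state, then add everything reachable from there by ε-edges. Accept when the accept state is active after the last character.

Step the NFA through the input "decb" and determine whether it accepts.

Answer: REJECT

Steps:
initial (ε-close {0}): {0,1,2}
'd' @ 1: {3,4}
'e' @ 2: {1,2,5}  ✓accept
'c' @ 3: {}  — dead — no transitions
rest 'b' ignored (set empty)
end set {} — state 1 not in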